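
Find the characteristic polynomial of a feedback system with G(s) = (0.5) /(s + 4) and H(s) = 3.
Characteristic poly = G_den * H_den + G_num * H_num = (s + 4) + (1.5) = s + 5.5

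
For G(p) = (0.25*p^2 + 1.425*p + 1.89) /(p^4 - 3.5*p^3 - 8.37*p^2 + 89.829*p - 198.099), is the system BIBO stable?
Denominator: p^4 - 3.5*p^3 - 8.37*p^2 + 89.829*p - 198.099 = (p - 3.3)(p + 4.6)(p^2 - 4.8*p + 13.05). Poles: -4.6, 2.4 + 2.7j, 2.4 - 2.7j, 3.3. All Re(p)<0: No (unstable)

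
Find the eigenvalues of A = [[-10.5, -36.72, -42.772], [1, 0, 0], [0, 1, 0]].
Eigenvalues solve det(λI - A) = 0.
Characteristic polynomial: λ^3 + 10.5*λ^2 + 36.72*λ + 42.772 = 0.
Factor: (λ + 3.4)(λ + 3.4)(λ + 3.7) = 0.
Roots: -3.4, -3.4, -3.7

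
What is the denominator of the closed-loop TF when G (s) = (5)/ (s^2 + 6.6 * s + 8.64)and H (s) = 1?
Characteristic poly = G_den * H_den + G_num * H_num = (s^2 + 6.6*s + 8.64) + (5) = s^2 + 6.6*s + 13.64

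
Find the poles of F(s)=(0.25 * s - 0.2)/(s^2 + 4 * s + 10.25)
Set denominator = 0: s^2 + 4*s + 10.25 = 0 → Poles: -2 + 2.5j, -2 - 2.5j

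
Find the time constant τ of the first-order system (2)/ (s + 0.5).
First-order system: τ = -1/pole. Pole = -0.5. τ = -1/(-0.5) = 2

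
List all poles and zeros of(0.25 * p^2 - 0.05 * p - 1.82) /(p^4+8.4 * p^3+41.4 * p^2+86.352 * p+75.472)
Set denominator = 0: p^4 + 8.4*p^3 + 41.4*p^2 + 86.352*p + 75.472 = (p^2 + 5.2*p + 21.2)(p^2 + 3.2*p + 3.56) = 0 → Poles: -1.6 + 1j, -1.6 - 1j, -2.6 + 3.8j, -2.6 - 3.8j
Set numerator = 0: 0.25*p^2 - 0.05*p - 1.82 = 0.25*(p + 2.6)(p - 2.8) = 0 → Zeros: -2.6, 2.8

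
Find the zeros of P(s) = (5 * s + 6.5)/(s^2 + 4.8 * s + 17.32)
Set numerator = 0: 5*s + 6.5 = 0 → Zeros: -1.3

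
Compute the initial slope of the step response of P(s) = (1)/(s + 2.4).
IVT: y'(0⁺) = lim_{s→∞} s²·Y(s) = lim_{s→∞} s·P(s).
deg(num) = 0, deg(den) = 1, relative degree = 1, so s·P(s) → (leading num)/(leading den) = 1/1 = 1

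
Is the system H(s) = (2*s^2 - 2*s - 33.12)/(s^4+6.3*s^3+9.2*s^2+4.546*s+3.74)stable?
Denominator: s^4 + 6.3*s^3 + 9.2*s^2 + 4.546*s + 3.74 = (s + 4.4)(s + 1.7)(s^2 + 0.2*s + 0.5). Poles: -0.1 + 0.7j, -0.1 - 0.7j, -1.7, -4.4. All Re(p)<0: Yes (stable)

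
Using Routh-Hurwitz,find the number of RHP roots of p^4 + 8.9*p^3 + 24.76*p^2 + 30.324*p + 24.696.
Routh array:
p^4: [1, 24.76, 24.696]; p^3: [8.9, 30.324]; p^2: [21.3528, 24.696]; p^1: [20.0305]; p^0: [24.696]
First column: [1, 8.9, 21.3528, 20.0305, 24.696]. Sign changes = RHP roots = 0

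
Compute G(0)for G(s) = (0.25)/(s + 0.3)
DC gain = G(0) = num(0)/den(0) = 0.25/0.3 = 0.8333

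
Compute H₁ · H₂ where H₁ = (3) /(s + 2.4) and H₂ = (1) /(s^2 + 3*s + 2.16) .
Series: H = H₁ · H₂ = (n₁·n₂)/(d₁·d₂).
Num: n₁·n₂ = 3. Den: d₁·d₂ = s^3 + 5.4*s^2 + 9.36*s + 5.184.
H(s) = (3)/(s^3 + 5.4*s^2 + 9.36*s + 5.184)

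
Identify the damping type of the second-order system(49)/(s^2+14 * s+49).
Standard form: ωn²/(s²+2ζωn·s+ωn²) gives ωn=7, ζ=1.
Critically damped (ζ = 1)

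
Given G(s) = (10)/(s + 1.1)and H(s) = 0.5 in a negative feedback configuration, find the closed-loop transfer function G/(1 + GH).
Closed-loop T = G/(1+GH).
Numerator: G_num * H_den = 10.
Denominator: G_den * H_den + G_num * H_num = (s + 1.1) + (5) = s + 6.1.
T(s) = (10)/(s + 6.1)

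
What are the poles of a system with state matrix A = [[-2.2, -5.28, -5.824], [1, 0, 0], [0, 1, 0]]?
Eigenvalues solve det(λI - A) = 0.
Characteristic polynomial: λ^3 + 2.2*λ^2 + 5.28*λ + 5.824 = 0.
Factor: (λ + 1.4)(λ^2 + 0.8*λ + 4.16) = 0.
Roots: -0.4 + 2j, -0.4 - 2j, -1.4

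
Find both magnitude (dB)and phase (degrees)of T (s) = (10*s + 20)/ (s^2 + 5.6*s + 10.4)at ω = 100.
Substitute s = j*100: T(j100) = 0.00359828 - 0.0999024j.
|T| = 20*log₁₀(sqrt(Re²+Im²)) = -20.00 dB.
∠T = atan2(Im, Re) = -87.94°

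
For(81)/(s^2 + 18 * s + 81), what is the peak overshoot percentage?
Standard form: ωn²/(s²+2ζωn·s+ωn²) → ωn = 9, ζ = 1.
ζ ≥ 1, so the response is non-oscillatory: peak overshoot = 0%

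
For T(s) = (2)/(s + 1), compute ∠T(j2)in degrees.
Substitute s = j*2: T(j2) = 0.4 - 0.8j.
∠T(j2) = atan2(Im, Re) = atan2(-0.8, 0.4) = -63.43°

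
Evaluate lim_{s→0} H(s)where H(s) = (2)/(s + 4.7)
DC gain = H(0) = num(0)/den(0) = 2/4.7 = 0.4255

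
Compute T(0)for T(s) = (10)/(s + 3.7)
DC gain = T(0) = num(0)/den(0) = 10/3.7 = 2.703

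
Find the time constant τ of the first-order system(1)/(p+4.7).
First-order system: τ = -1/pole. Pole = -4.7. τ = -1/(-4.7) = 0.2128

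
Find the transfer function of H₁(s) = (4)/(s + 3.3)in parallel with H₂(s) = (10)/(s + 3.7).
Parallel: H = H₁ + H₂ = (n₁·d₂ + n₂·d₁)/(d₁·d₂).
n₁·d₂ = 4*s + 14.8. n₂·d₁ = 10*s + 33. Sum = 14*s + 47.8. d₁·d₂ = s^2 + 7*s + 12.21.
H(s) = (14*s + 47.8)/(s^2 + 7*s + 12.21)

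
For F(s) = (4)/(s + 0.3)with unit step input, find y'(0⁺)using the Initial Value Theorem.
IVT: y'(0⁺) = lim_{s→∞} s²·Y(s) = lim_{s→∞} s·F(s).
deg(num) = 0, deg(den) = 1, relative degree = 1, so s·F(s) → (leading num)/(leading den) = 4/1 = 4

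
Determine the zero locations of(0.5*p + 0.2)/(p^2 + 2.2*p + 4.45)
Set numerator = 0: 0.5*p + 0.2 = 0 → Zeros: -0.4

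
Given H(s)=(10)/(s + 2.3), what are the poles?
Set denominator = 0: s + 2.3 = 0 → Poles: -2.3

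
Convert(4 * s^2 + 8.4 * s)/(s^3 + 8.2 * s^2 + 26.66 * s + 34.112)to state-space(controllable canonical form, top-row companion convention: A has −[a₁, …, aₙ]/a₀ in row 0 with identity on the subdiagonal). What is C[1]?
Reachable canonical form: C = numerator coefficients (right-aligned, zero-padded to length n).
num = 4*s^2 + 8.4*s, C = [[4, 8.4, 0]].
C[1] = 8.4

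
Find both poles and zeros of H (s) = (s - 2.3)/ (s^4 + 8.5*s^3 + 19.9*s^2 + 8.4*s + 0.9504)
Set denominator = 0: s^4 + 8.5*s^3 + 19.9*s^2 + 8.4*s + 0.9504 = (s + 3.6)(s + 0.2)(s + 0.3)(s + 4.4) = 0 → Poles: -0.2, -0.3, -3.6, -4.4
Set numerator = 0: s - 2.3 = 0 → Zeros: 2.3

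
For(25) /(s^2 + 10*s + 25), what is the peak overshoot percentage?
Standard form: ωn²/(s²+2ζωn·s+ωn²) → ωn = 5, ζ = 1.
ζ ≥ 1, so the response is non-oscillatory: peak overshoot = 0%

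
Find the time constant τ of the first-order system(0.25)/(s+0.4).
First-order system: τ = -1/pole. Pole = -0.4. τ = -1/(-0.4) = 2.5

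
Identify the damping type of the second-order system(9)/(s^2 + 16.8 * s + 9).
Standard form: ωn²/(s²+2ζωn·s+ωn²) gives ωn=3, ζ=2.8.
Overdamped (ζ = 2.8 > 1)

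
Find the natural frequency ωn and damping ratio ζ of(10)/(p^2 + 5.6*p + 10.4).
Underdamped: complex pole -2.8 + 1.6j. ωn = |pole| = 3.225, ζ = -Re(pole)/ωn = 0.8682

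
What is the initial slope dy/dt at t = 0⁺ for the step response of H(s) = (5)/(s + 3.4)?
IVT: y'(0⁺) = lim_{s→∞} s²·Y(s) = lim_{s→∞} s·H(s).
deg(num) = 0, deg(den) = 1, relative degree = 1, so s·H(s) → (leading num)/(leading den) = 5/1 = 5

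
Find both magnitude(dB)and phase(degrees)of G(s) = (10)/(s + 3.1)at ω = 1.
Substitute s = j*1: G(j1) = 2.92177 - 0.942507j.
|G| = 20*log₁₀(sqrt(Re²+Im²)) = 9.74 dB.
∠G = atan2(Im, Re) = -17.88°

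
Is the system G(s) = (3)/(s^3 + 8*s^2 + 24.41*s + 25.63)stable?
Denominator: s^3 + 8*s^2 + 24.41*s + 25.63 = (s + 2.2)(s^2 + 5.8*s + 11.65). Poles: -2.2, -2.9 + 1.8j, -2.9 - 1.8j. All Re(p)<0: Yes (stable)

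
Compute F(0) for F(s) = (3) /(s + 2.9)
DC gain = F(0) = num(0)/den(0) = 3/2.9 = 1.034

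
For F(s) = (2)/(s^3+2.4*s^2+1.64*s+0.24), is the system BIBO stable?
Denominator: s^3 + 2.4*s^2 + 1.64*s + 0.24 = (s + 1)(s + 0.2)(s + 1.2). Poles: -0.2, -1, -1.2. All Re(p)<0: Yes (stable)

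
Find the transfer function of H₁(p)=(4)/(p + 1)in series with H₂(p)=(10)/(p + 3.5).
Series: H = H₁ · H₂ = (n₁·n₂)/(d₁·d₂).
Num: n₁·n₂ = 40. Den: d₁·d₂ = p^2 + 4.5*p + 3.5.
H(p) = (40)/(p^2 + 4.5*p + 3.5)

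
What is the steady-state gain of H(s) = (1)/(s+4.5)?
DC gain = H(0) = num(0)/den(0) = 1/4.5 = 0.2222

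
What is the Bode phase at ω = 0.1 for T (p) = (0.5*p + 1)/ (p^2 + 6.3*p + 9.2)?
Substitute p = j*0.1: T(j0.1) = 0.108676 - 0.00200936j.
∠T(j0.1) = atan2(Im, Re) = atan2(-0.00200936, 0.108676) = -1.06°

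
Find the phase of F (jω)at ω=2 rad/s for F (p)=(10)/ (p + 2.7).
Substitute p = j*2: F(j2) = 2.3915 - 1.77148j.
∠F(j2) = atan2(Im, Re) = atan2(-1.77148, 2.3915) = -36.53°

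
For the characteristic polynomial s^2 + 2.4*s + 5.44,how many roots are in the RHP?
Poles: -1.2 + 2j, -1.2 - 2j. RHP poles (Re>0): 0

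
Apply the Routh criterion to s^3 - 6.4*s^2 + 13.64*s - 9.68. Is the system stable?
Routh array:
s^3: [1, 13.64]; s^2: [-6.4, -9.68]; s^1: [12.1275]; s^0: [-9.68]
First column: [1, -6.4, 12.1275, -9.68]. Sign changes = 3.
No, unstable (3 RHP root(s))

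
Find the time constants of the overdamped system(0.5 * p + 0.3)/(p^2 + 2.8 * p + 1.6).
Overdamped: real poles at -2, -0.8. τ = -1/pole → τ₁ = 0.5, τ₂ = 1.25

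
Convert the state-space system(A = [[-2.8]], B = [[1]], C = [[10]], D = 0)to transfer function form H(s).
H(s) = C(sI - A)⁻¹B + D.
Characteristic polynomial det(sI - A) = s + 2.8.
Numerator from C·adj(sI-A)·B + D·det(sI-A) = 10.
H(s) = (10)/(s + 2.8)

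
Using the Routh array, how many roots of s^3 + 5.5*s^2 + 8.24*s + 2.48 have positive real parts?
Routh array:
s^3: [1, 8.24]; s^2: [5.5, 2.48]; s^1: [7.78909]; s^0: [2.48]
First column: [1, 5.5, 7.78909, 2.48]. Sign changes = RHP roots = 0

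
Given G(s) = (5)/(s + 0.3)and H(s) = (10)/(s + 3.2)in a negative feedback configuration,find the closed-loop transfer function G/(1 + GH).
Closed-loop T = G/(1+GH).
Numerator: G_num * H_den = 5*s + 16.
Denominator: G_den * H_den + G_num * H_num = (s^2 + 3.5*s + 0.96) + (50) = s^2 + 3.5*s + 50.96.
T(s) = (5*s + 16)/(s^2 + 3.5*s + 50.96)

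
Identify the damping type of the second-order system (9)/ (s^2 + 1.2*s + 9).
Standard form: ωn²/(s²+2ζωn·s+ωn²) gives ωn=3, ζ=0.2.
Underdamped (ζ = 0.2 < 1)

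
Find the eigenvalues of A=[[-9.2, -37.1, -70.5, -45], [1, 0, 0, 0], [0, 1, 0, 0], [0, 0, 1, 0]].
Eigenvalues solve det(λI - A) = 0.
Characteristic polynomial: λ^4 + 9.2*λ^3 + 37.1*λ^2 + 70.5*λ + 45 = 0.
Factor: (λ + 3)(λ + 1.2)(λ^2 + 5*λ + 12.5) = 0.
Roots: -1.2, -2.5 + 2.5j, -2.5 - 2.5j, -3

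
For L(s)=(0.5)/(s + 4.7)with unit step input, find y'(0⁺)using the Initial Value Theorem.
IVT: y'(0⁺) = lim_{s→∞} s²·Y(s) = lim_{s→∞} s·L(s).
deg(num) = 0, deg(den) = 1, relative degree = 1, so s·L(s) → (leading num)/(leading den) = 0.5/1 = 0.5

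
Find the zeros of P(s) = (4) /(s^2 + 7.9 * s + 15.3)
Numerator is a nonzero constant (4) → Zeros: none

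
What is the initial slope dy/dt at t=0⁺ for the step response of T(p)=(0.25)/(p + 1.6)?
IVT: y'(0⁺) = lim_{p→∞} p²·Y(p) = lim_{p→∞} p·T(p).
deg(num) = 0, deg(den) = 1, relative degree = 1, so p·T(p) → (leading num)/(leading den) = 0.25/1 = 0.25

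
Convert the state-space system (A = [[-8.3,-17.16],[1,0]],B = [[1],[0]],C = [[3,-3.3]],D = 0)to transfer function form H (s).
H(s) = C(sI - A)⁻¹B + D.
Characteristic polynomial det(sI - A) = s^2 + 8.3*s + 17.16.
Numerator from C·adj(sI-A)·B + D·det(sI-A) = 3*s - 3.3.
H(s) = (3*s - 3.3)/(s^2 + 8.3*s + 17.16)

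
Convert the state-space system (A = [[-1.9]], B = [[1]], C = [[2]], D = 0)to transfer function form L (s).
L(s) = C(sI - A)⁻¹B + D.
Characteristic polynomial det(sI - A) = s + 1.9.
Numerator from C·adj(sI-A)·B + D·det(sI-A) = 2.
L(s) = (2)/(s + 1.9)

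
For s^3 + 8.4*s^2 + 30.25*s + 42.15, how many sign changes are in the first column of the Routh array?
Routh array:
s^3: [1, 30.25]; s^2: [8.4, 42.15]; s^1: [25.2321]; s^0: [42.15]
First column: [1, 8.4, 25.2321, 42.15]. Sign changes = 0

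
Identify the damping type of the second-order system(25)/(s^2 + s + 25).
Standard form: ωn²/(s²+2ζωn·s+ωn²) gives ωn=5, ζ=0.1.
Underdamped (ζ = 0.1 < 1)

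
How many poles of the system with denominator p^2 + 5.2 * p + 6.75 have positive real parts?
p^2 + 5.2*p + 6.75 = (p + 2.5)(p + 2.7). Poles: -2.5, -2.7. RHP poles (Re>0): 0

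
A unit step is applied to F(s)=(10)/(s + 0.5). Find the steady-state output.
FVT: lim_{t→∞} y(t) = lim_{s→0} s*Y(s) where Y(s) = F(s)/s.
= lim_{s→0} F(s) = F(0) = num(0)/den(0) = 10/0.5 = 20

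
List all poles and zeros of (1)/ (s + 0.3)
Set denominator = 0: s + 0.3 = 0 → Poles: -0.3
Numerator is a nonzero constant (1) → Zeros: none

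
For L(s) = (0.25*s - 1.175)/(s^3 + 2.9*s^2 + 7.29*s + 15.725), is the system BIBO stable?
Denominator: s^3 + 2.9*s^2 + 7.29*s + 15.725 = (s + 2.5)(s^2 + 0.4*s + 6.29). Poles: -0.2 + 2.5j, -0.2 - 2.5j, -2.5. All Re(p)<0: Yes (stable)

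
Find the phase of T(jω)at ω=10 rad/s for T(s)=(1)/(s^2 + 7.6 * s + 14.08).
Substitute s = j*10: T(j10) = -0.00652975 - 0.00577585j.
∠T(j10) = atan2(Im, Re) = atan2(-0.00577585, -0.00652975) = -138.51°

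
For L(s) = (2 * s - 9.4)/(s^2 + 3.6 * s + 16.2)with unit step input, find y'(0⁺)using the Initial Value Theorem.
IVT: y'(0⁺) = lim_{s→∞} s²·Y(s) = lim_{s→∞} s·L(s).
deg(num) = 1, deg(den) = 2, relative degree = 1, so s·L(s) → (leading num)/(leading den) = 2/1 = 2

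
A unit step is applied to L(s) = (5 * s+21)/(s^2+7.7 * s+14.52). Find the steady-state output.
FVT: lim_{t→∞} y(t) = lim_{s→0} s*Y(s) where Y(s) = L(s)/s.
= lim_{s→0} L(s) = L(0) = num(0)/den(0) = 21/14.52 = 1.446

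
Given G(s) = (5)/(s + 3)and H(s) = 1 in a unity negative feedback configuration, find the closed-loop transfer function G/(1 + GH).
Closed-loop T = G/(1+GH).
Numerator: G_num * H_den = 5.
Denominator: G_den * H_den + G_num * H_num = (s + 3) + (5) = s + 8.
T(s) = (5)/(s + 8)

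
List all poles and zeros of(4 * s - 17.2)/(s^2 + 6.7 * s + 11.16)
Set denominator = 0: s^2 + 6.7*s + 11.16 = (s + 3.1)(s + 3.6) = 0 → Poles: -3.1, -3.6
Set numerator = 0: 4*s - 17.2 = 0 → Zeros: 4.3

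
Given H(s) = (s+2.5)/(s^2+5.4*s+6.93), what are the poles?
Set denominator = 0: s^2 + 5.4*s + 6.93 = (s + 3.3)(s + 2.1) = 0 → Poles: -2.1, -3.3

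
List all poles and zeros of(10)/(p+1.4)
Set denominator = 0: p + 1.4 = 0 → Poles: -1.4
Numerator is a nonzero constant (10) → Zeros: none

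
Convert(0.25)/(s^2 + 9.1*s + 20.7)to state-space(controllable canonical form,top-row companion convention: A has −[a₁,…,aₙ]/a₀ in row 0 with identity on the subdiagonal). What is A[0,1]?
Reachable canonical form for den = s^2 + 9.1*s + 20.7: top row of A = -[a₁,a₂,...,aₙ]/a₀, ones on the subdiagonal, zeros elsewhere.
A = [[-9.1, -20.7], [1, 0]].
A[0,1] = -20.7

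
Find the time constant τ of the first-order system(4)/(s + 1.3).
First-order system: τ = -1/pole. Pole = -1.3. τ = -1/(-1.3) = 0.7692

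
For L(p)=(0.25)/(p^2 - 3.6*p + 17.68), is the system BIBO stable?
Denominator: p^2 - 3.6*p + 17.68. Poles: 1.8 + 3.8j, 1.8 - 3.8j. All Re(p)<0: No (unstable)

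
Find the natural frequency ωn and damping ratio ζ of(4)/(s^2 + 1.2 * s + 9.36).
Underdamped: complex pole -0.6 + 3j. ωn = |pole| = 3.059, ζ = -Re(pole)/ωn = 0.1961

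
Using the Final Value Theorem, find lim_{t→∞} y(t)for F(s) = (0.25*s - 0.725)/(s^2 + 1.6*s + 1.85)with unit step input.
FVT: lim_{t→∞} y(t) = lim_{s→0} s*Y(s) where Y(s) = F(s)/s.
= lim_{s→0} F(s) = F(0) = num(0)/den(0) = -0.725/1.85 = -0.3919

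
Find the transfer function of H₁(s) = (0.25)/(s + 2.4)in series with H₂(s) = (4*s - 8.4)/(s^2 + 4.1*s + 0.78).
Series: H = H₁ · H₂ = (n₁·n₂)/(d₁·d₂).
Num: n₁·n₂ = s - 2.1. Den: d₁·d₂ = s^3 + 6.5*s^2 + 10.62*s + 1.872.
H(s) = (s - 2.1)/(s^3 + 6.5*s^2 + 10.62*s + 1.872)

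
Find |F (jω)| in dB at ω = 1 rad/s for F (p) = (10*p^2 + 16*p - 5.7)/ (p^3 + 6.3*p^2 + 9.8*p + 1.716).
Substitute p = j*1: F(j1) = 2.16112 + 0.658344j.
|F(j1)| = sqrt(Re² + Im²) = 2.259.
20*log₁₀(2.259) = 7.08 dB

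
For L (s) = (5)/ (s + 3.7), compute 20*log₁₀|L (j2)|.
Substitute s = j*2: L(j2) = 1.04579 - 0.565291j.
|L(j2)| = sqrt(Re² + Im²) = 1.189.
20*log₁₀(1.189) = 1.50 dB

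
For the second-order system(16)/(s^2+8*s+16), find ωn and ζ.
Standard form: ωn²/(s²+2ζωn·s+ωn²).
const=16=ωn² → ωn=4, s coeff=8=2ζωn → ζ=1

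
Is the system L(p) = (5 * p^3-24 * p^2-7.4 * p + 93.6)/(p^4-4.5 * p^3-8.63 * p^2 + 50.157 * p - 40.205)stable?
Denominator: p^4 - 4.5*p^3 - 8.63*p^2 + 50.157*p - 40.205 = (p - 4.3)(p - 2.5)(p - 1.1)(p + 3.4). Poles: -3.4, 1.1, 2.5, 4.3. All Re(p)<0: No (unstable)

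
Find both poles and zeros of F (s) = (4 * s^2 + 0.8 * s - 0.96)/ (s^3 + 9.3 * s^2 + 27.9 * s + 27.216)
Set denominator = 0: s^3 + 9.3*s^2 + 27.9*s + 27.216 = (s + 2.7)(s + 4.2)(s + 2.4) = 0 → Poles: -2.4, -2.7, -4.2
Set numerator = 0: 4*s^2 + 0.8*s - 0.96 = 4*(s + 0.6)(s - 0.4) = 0 → Zeros: -0.6, 0.4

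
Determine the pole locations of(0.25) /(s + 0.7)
Set denominator = 0: s + 0.7 = 0 → Poles: -0.7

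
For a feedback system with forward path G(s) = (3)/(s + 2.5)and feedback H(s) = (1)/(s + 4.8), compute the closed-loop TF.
Closed-loop T = G/(1+GH).
Numerator: G_num * H_den = 3*s + 14.4.
Denominator: G_den * H_den + G_num * H_num = (s^2 + 7.3*s + 12) + (3) = s^2 + 7.3*s + 15.
T(s) = (3*s + 14.4)/(s^2 + 7.3*s + 15)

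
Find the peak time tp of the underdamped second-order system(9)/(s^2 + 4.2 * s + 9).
Standard form: ωn²/(s²+2ζωn·s+ωn²) → ωn = 3, ζ = 0.7.
ωd = ωn·√(1-ζ²) = 3·√(1-0.7²) = 2.142.
tp = π/ωd = π/2.142 = 1.466 s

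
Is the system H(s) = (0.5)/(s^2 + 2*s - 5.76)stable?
Denominator: s^2 + 2*s - 5.76 = (s - 1.6)(s + 3.6). Poles: -3.6, 1.6. All Re(p)<0: No (unstable)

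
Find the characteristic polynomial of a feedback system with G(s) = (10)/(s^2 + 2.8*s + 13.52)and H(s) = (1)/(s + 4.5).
Characteristic poly = G_den * H_den + G_num * H_num = (s^3 + 7.3*s^2 + 26.12*s + 60.84) + (10) = s^3 + 7.3*s^2 + 26.12*s + 70.84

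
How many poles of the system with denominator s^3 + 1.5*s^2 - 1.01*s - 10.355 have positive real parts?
s^3 + 1.5*s^2 - 1.01*s - 10.355 = (s - 1.9)(s^2 + 3.4*s + 5.45). Poles: -1.7 + 1.6j, -1.7 - 1.6j, 1.9. RHP poles (Re>0): 1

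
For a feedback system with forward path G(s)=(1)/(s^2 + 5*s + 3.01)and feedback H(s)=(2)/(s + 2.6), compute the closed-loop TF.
Closed-loop T = G/(1+GH).
Numerator: G_num * H_den = s + 2.6.
Denominator: G_den * H_den + G_num * H_num = (s^3 + 7.6*s^2 + 16.01*s + 7.826) + (2) = s^3 + 7.6*s^2 + 16.01*s + 9.826.
T(s) = (s + 2.6)/(s^3 + 7.6*s^2 + 16.01*s + 9.826)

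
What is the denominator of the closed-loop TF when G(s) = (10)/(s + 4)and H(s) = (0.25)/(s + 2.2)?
Characteristic poly = G_den * H_den + G_num * H_num = (s^2 + 6.2*s + 8.8) + (2.5) = s^2 + 6.2*s + 11.3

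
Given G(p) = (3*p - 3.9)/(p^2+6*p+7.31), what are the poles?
Set denominator = 0: p^2 + 6*p + 7.31 = (p + 1.7)(p + 4.3) = 0 → Poles: -1.7, -4.3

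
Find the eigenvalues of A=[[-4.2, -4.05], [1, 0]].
Eigenvalues solve det(λI - A) = 0.
Characteristic polynomial: λ^2 + 4.2*λ + 4.05 = 0.
Factor: (λ + 1.5)(λ + 2.7) = 0.
Roots: -1.5, -2.7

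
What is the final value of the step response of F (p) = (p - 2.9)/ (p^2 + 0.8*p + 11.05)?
FVT: lim_{t→∞} y(t) = lim_{p→0} p*Y(p) where Y(p) = F(p)/p.
= lim_{p→0} F(p) = F(0) = num(0)/den(0) = -2.9/11.05 = -0.2624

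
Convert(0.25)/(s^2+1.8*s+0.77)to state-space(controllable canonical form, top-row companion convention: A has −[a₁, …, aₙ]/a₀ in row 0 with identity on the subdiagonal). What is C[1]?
Reachable canonical form: C = numerator coefficients (right-aligned, zero-padded to length n).
num = 0.25, C = [[0, 0.25]].
C[1] = 0.25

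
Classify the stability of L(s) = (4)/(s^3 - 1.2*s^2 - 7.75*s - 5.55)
Denominator: s^3 - 1.2*s^2 - 7.75*s - 5.55 = (s - 3.7)(s + 1.5)(s + 1). Poles: -1, -1.5, 3.7. Unstable (1 pole(s) in RHP)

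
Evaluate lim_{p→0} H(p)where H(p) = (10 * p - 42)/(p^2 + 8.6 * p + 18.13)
DC gain = H(0) = num(0)/den(0) = -42/18.13 = -2.317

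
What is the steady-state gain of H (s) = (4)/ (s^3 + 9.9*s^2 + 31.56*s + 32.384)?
DC gain = H(0) = num(0)/den(0) = 4/32.384 = 0.1235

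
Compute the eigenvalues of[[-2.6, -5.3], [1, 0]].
Eigenvalues solve det(λI - A) = 0.
Characteristic polynomial: λ^2 + 2.6*λ + 5.3 = 0.
Roots: -1.3 + 1.9j, -1.3 - 1.9j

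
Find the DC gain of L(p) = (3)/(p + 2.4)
DC gain = L(0) = num(0)/den(0) = 3/2.4 = 1.25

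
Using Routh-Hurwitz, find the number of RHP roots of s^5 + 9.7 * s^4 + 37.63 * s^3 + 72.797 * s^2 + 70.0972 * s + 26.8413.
Routh array:
s^5: [1, 37.63, 70.0972]; s^4: [9.7, 72.797, 26.8413]; s^3: [30.1252, 67.3301]; s^2: [51.1174, 26.8413]; s^1: [51.5116]; s^0: [26.8413]
First column: [1, 9.7, 30.1252, 51.1174, 51.5116, 26.8413]. Sign changes = RHP roots = 0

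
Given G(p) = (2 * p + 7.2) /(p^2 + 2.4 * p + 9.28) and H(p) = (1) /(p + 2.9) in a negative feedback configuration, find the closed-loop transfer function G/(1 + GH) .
Closed-loop T = G/(1+GH).
Numerator: G_num * H_den = 2*p^2 + 13*p + 20.88.
Denominator: G_den * H_den + G_num * H_num = (p^3 + 5.3*p^2 + 16.24*p + 26.912) + (2*p + 7.2) = p^3 + 5.3*p^2 + 18.24*p + 34.112.
T(p) = (2*p^2 + 13*p + 20.88)/(p^3 + 5.3*p^2 + 18.24*p + 34.112)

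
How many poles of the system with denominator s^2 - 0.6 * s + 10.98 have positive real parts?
Poles: 0.3 + 3.3j, 0.3 - 3.3j. RHP poles (Re>0): 2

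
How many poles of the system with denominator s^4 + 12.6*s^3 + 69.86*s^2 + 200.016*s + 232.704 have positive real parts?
s^4 + 12.6*s^3 + 69.86*s^2 + 200.016*s + 232.704 = (s + 4)(s + 3.2)(s^2 + 5.4*s + 18.18). Poles: -2.7 + 3.3j, -2.7 - 3.3j, -3.2, -4. RHP poles (Re>0): 0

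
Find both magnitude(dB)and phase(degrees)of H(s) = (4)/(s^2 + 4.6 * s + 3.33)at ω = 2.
Substitute s = j*2: H(j2) = -0.0314965 - 0.432489j.
|H| = 20*log₁₀(sqrt(Re²+Im²)) = -7.26 dB.
∠H = atan2(Im, Re) = -94.17°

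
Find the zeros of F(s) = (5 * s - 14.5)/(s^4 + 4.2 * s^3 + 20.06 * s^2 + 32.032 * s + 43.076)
Set numerator = 0: 5*s - 14.5 = 0 → Zeros: 2.9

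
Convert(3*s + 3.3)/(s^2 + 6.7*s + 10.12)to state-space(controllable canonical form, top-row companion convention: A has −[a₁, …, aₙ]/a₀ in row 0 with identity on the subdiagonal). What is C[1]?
Reachable canonical form: C = numerator coefficients (right-aligned, zero-padded to length n).
num = 3*s + 3.3, C = [[3, 3.3]].
C[1] = 3.3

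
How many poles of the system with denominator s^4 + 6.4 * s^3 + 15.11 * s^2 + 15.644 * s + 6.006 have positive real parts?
s^4 + 6.4*s^3 + 15.11*s^2 + 15.644*s + 6.006 = (s + 1.3)(s + 2.2)(s + 1.5)(s + 1.4). Poles: -1.3, -1.4, -1.5, -2.2. RHP poles (Re>0): 0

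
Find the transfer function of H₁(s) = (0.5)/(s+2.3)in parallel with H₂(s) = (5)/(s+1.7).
Parallel: H = H₁ + H₂ = (n₁·d₂ + n₂·d₁)/(d₁·d₂).
n₁·d₂ = 0.5*s + 0.85. n₂·d₁ = 5*s + 11.5. Sum = 5.5*s + 12.35. d₁·d₂ = s^2 + 4*s + 3.91.
H(s) = (5.5*s + 12.35)/(s^2 + 4*s + 3.91)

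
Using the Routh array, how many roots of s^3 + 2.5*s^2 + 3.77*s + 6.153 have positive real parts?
Routh array:
s^3: [1, 3.77]; s^2: [2.5, 6.153]; s^1: [1.3088]; s^0: [6.153]
First column: [1, 2.5, 1.3088, 6.153]. Sign changes = RHP roots = 0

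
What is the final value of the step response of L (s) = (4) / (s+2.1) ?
FVT: lim_{t→∞} y(t) = lim_{s→0} s*Y(s) where Y(s) = L(s)/s.
= lim_{s→0} L(s) = L(0) = num(0)/den(0) = 4/2.1 = 1.905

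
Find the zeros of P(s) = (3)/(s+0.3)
Numerator is a nonzero constant (3) → Zeros: none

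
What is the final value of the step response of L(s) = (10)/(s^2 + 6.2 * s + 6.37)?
FVT: lim_{t→∞} y(t) = lim_{s→0} s*Y(s) where Y(s) = L(s)/s.
= lim_{s→0} L(s) = L(0) = num(0)/den(0) = 10/6.37 = 1.57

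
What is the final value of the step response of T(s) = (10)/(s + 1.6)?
FVT: lim_{t→∞} y(t) = lim_{s→0} s*Y(s) where Y(s) = T(s)/s.
= lim_{s→0} T(s) = T(0) = num(0)/den(0) = 10/1.6 = 6.25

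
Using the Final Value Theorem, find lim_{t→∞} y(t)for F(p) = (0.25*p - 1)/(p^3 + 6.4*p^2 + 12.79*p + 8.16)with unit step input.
FVT: lim_{t→∞} y(t) = lim_{p→0} p*Y(p) where Y(p) = F(p)/p.
= lim_{p→0} F(p) = F(0) = num(0)/den(0) = -1/8.16 = -0.1225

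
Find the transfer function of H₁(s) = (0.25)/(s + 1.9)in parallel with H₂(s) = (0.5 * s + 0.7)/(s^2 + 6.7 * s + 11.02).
Parallel: H = H₁ + H₂ = (n₁·d₂ + n₂·d₁)/(d₁·d₂).
n₁·d₂ = 0.25*s^2 + 1.675*s + 2.755. n₂·d₁ = 0.5*s^2 + 1.65*s + 1.33. Sum = 0.75*s^2 + 3.325*s + 4.085. d₁·d₂ = s^3 + 8.6*s^2 + 23.75*s + 20.938.
H(s) = (0.75*s^2 + 3.325*s + 4.085)/(s^3 + 8.6*s^2 + 23.75*s + 20.938)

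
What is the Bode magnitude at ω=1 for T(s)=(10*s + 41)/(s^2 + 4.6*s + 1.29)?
Substitute s = j*1: T(j1) = 2.72499 - 8.74125j.
|T(j1)| = sqrt(Re² + Im²) = 9.156.
20*log₁₀(9.156) = 19.23 dB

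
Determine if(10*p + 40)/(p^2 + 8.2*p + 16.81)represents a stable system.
Denominator: p^2 + 8.2*p + 16.81 = (p + 4.1)(p + 4.1). Poles: -4.1, -4.1. All Re(p)<0: Yes (stable)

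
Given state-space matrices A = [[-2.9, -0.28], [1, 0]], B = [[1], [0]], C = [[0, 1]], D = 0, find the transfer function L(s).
L(s) = C(sI - A)⁻¹B + D.
Characteristic polynomial det(sI - A) = s^2 + 2.9*s + 0.28.
Numerator from C·adj(sI-A)·B + D·det(sI-A) = 1.
L(s) = (1)/(s^2 + 2.9*s + 0.28)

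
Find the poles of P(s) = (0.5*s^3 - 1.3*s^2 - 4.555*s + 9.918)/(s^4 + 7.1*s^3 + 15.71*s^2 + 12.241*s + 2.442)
Set denominator = 0: s^4 + 7.1*s^3 + 15.71*s^2 + 12.241*s + 2.442 = (s + 2)(s + 3.7)(s + 0.3)(s + 1.1) = 0 → Poles: -0.3, -1.1, -2, -3.7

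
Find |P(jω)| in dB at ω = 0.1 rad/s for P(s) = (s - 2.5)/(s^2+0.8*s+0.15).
Substitute s = j*0.1: P(j0.1) = -13.1538 + 8.23077j.
|P(j0.1)| = sqrt(Re² + Im²) = 15.52.
20*log₁₀(15.52) = 23.82 dB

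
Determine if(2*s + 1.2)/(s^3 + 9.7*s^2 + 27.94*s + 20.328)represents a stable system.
Denominator: s^3 + 9.7*s^2 + 27.94*s + 20.328 = (s + 1.1)(s + 4.2)(s + 4.4). Poles: -1.1, -4.2, -4.4. All Re(p)<0: Yes (stable)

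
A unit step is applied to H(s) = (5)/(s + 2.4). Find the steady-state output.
FVT: lim_{t→∞} y(t) = lim_{s→0} s*Y(s) where Y(s) = H(s)/s.
= lim_{s→0} H(s) = H(0) = num(0)/den(0) = 5/2.4 = 2.083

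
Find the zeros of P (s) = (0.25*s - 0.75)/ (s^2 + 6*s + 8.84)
Set numerator = 0: 0.25*s - 0.75 = 0 → Zeros: 3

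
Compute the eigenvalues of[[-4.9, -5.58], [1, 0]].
Eigenvalues solve det(λI - A) = 0.
Characteristic polynomial: λ^2 + 4.9*λ + 5.58 = 0.
Factor: (λ + 1.8)(λ + 3.1) = 0.
Roots: -1.8, -3.1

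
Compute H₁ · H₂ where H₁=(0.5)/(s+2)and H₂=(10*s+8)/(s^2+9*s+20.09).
Series: H = H₁ · H₂ = (n₁·n₂)/(d₁·d₂).
Num: n₁·n₂ = 5*s + 4. Den: d₁·d₂ = s^3 + 11*s^2 + 38.09*s + 40.18.
H(s) = (5*s + 4)/(s^3 + 11*s^2 + 38.09*s + 40.18)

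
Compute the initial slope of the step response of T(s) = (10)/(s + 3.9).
IVT: y'(0⁺) = lim_{s→∞} s²·Y(s) = lim_{s→∞} s·T(s).
deg(num) = 0, deg(den) = 1, relative degree = 1, so s·T(s) → (leading num)/(leading den) = 10/1 = 10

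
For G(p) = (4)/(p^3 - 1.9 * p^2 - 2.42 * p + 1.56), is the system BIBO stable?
Denominator: p^3 - 1.9*p^2 - 2.42*p + 1.56 = (p - 0.5)(p + 1.2)(p - 2.6). Poles: -1.2, 0.5, 2.6. All Re(p)<0: No (unstable)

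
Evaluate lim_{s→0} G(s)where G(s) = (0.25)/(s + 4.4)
DC gain = G(0) = num(0)/den(0) = 0.25/4.4 = 0.05682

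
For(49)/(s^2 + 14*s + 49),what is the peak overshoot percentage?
Standard form: ωn²/(s²+2ζωn·s+ωn²) → ωn = 7, ζ = 1.
ζ ≥ 1, so the response is non-oscillatory: peak overshoot = 0%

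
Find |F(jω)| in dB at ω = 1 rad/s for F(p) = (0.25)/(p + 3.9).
Substitute p = j*1: F(j1) = 0.0601481 - 0.0154226j.
|F(j1)| = sqrt(Re² + Im²) = 0.06209.
20*log₁₀(0.06209) = -24.14 dB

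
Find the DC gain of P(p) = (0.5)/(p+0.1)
DC gain = P(0) = num(0)/den(0) = 0.5/0.1 = 5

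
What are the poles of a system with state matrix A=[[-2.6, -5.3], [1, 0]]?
Eigenvalues solve det(λI - A) = 0.
Characteristic polynomial: λ^2 + 2.6*λ + 5.3 = 0.
Roots: -1.3 + 1.9j, -1.3 - 1.9j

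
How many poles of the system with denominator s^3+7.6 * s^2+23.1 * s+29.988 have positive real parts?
s^3 + 7.6*s^2 + 23.1*s + 29.988 = (s + 3.4)(s^2 + 4.2*s + 8.82). Poles: -2.1 + 2.1j, -2.1 - 2.1j, -3.4. RHP poles (Re>0): 0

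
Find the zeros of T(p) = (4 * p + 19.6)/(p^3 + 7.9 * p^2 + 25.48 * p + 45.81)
Set numerator = 0: 4*p + 19.6 = 0 → Zeros: -4.9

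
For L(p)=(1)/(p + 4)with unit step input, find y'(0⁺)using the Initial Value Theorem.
IVT: y'(0⁺) = lim_{p→∞} p²·Y(p) = lim_{p→∞} p·L(p).
deg(num) = 0, deg(den) = 1, relative degree = 1, so p·L(p) → (leading num)/(leading den) = 1/1 = 1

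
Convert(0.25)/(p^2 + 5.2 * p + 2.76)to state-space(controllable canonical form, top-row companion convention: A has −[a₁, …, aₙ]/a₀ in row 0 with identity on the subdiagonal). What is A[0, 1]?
Reachable canonical form for den = p^2 + 5.2*p + 2.76: top row of A = -[a₁,a₂,...,aₙ]/a₀, ones on the subdiagonal, zeros elsewhere.
A = [[-5.2, -2.76], [1, 0]].
A[0,1] = -2.76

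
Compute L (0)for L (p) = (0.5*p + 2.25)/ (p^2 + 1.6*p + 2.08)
DC gain = L(0) = num(0)/den(0) = 2.25/2.08 = 1.082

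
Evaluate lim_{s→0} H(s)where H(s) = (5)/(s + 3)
DC gain = H(0) = num(0)/den(0) = 5/3 = 1.667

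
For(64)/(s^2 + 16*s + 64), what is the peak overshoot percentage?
Standard form: ωn²/(s²+2ζωn·s+ωn²) → ωn = 8, ζ = 1.
ζ ≥ 1, so the response is non-oscillatory: peak overshoot = 0%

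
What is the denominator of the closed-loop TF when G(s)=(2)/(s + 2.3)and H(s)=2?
Characteristic poly = G_den * H_den + G_num * H_num = (s + 2.3) + (4) = s + 6.3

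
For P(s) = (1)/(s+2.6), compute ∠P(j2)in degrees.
Substitute s = j*2: P(j2) = 0.241636 - 0.185874j.
∠P(j2) = atan2(Im, Re) = atan2(-0.185874, 0.241636) = -37.57°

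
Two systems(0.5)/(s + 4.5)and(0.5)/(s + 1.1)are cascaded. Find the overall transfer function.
Series: H = H₁ · H₂ = (n₁·n₂)/(d₁·d₂).
Num: n₁·n₂ = 0.25. Den: d₁·d₂ = s^2 + 5.6*s + 4.95.
H(s) = (0.25)/(s^2 + 5.6*s + 4.95)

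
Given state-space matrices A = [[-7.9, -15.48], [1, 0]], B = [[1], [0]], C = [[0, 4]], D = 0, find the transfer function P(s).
P(s) = C(sI - A)⁻¹B + D.
Characteristic polynomial det(sI - A) = s^2 + 7.9*s + 15.48.
Numerator from C·adj(sI-A)·B + D·det(sI-A) = 4.
P(s) = (4)/(s^2 + 7.9*s + 15.48)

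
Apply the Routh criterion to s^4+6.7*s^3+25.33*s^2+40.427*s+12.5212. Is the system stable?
Routh array:
s^4: [1, 25.33, 12.5212]; s^3: [6.7, 40.427]; s^2: [19.2961, 12.5212]; s^1: [36.0794]; s^0: [12.5212]
First column: [1, 6.7, 19.2961, 36.0794, 12.5212]. Sign changes = 0.
Yes, stable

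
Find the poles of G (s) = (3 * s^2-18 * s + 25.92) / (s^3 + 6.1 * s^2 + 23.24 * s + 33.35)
Set denominator = 0: s^3 + 6.1*s^2 + 23.24*s + 33.35 = (s + 2.3)(s^2 + 3.8*s + 14.5) = 0 → Poles: -1.9 + 3.3j, -1.9 - 3.3j, -2.3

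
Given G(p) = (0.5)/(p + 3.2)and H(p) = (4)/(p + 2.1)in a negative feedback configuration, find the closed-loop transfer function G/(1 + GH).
Closed-loop T = G/(1+GH).
Numerator: G_num * H_den = 0.5*p + 1.05.
Denominator: G_den * H_den + G_num * H_num = (p^2 + 5.3*p + 6.72) + (2) = p^2 + 5.3*p + 8.72.
T(p) = (0.5*p + 1.05)/(p^2 + 5.3*p + 8.72)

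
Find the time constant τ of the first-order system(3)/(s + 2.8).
First-order system: τ = -1/pole. Pole = -2.8. τ = -1/(-2.8) = 0.3571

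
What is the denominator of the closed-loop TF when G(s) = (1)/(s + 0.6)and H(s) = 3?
Characteristic poly = G_den * H_den + G_num * H_num = (s + 0.6) + (3) = s + 3.6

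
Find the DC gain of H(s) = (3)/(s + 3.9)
DC gain = H(0) = num(0)/den(0) = 3/3.9 = 0.7692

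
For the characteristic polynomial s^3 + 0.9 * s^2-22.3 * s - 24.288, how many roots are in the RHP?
s^3 + 0.9*s^2 - 22.3*s - 24.288 = (s - 4.8)(s + 4.6)(s + 1.1). Poles: -1.1, -4.6, 4.8. RHP poles (Re>0): 1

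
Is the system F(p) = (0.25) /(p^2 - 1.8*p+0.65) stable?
Denominator: p^2 - 1.8*p + 0.65 = (p - 1.3)(p - 0.5). Poles: 0.5, 1.3. All Re(p)<0: No (unstable)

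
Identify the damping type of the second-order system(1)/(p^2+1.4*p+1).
Standard form: ωn²/(p²+2ζωn·p+ωn²) gives ωn=1, ζ=0.7.
Underdamped (ζ = 0.7 < 1)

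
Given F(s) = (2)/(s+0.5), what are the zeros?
Numerator is a nonzero constant (2) → Zeros: none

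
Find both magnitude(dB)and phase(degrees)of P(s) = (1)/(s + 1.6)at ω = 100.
Substitute s = j*100: P(j100) = 0.000159959 - 0.00999744j.
|P| = 20*log₁₀(sqrt(Re²+Im²)) = -40.00 dB.
∠P = atan2(Im, Re) = -89.08°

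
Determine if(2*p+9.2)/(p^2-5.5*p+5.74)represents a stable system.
Denominator: p^2 - 5.5*p + 5.74 = (p - 4.1)(p - 1.4). Poles: 1.4, 4.1. All Re(p)<0: No (unstable)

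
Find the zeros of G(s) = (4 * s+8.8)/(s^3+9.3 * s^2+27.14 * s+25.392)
Set numerator = 0: 4*s + 8.8 = 0 → Zeros: -2.2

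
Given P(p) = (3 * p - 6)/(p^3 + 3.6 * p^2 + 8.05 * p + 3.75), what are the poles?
Set denominator = 0: p^3 + 3.6*p^2 + 8.05*p + 3.75 = (p + 0.6)(p^2 + 3*p + 6.25) = 0 → Poles: -0.6, -1.5 + 2j, -1.5 - 2j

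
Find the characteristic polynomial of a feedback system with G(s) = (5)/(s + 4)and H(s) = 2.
Characteristic poly = G_den * H_den + G_num * H_num = (s + 4) + (10) = s + 14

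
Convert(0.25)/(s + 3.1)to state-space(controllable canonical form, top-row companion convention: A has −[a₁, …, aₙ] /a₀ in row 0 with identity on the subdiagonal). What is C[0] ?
Reachable canonical form: C = numerator coefficients (right-aligned, zero-padded to length n).
num = 0.25, C = [[0.25]].
C[0] = 0.25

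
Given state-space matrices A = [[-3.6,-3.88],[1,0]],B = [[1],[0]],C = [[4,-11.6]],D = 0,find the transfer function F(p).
F(p) = C(pI - A)⁻¹B + D.
Characteristic polynomial det(pI - A) = p^2 + 3.6*p + 3.88.
Numerator from C·adj(pI-A)·B + D·det(pI-A) = 4*p - 11.6.
F(p) = (4*p - 11.6)/(p^2 + 3.6*p + 3.88)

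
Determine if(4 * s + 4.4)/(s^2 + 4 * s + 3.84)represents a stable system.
Denominator: s^2 + 4*s + 3.84 = (s + 1.6)(s + 2.4). Poles: -1.6, -2.4. All Re(p)<0: Yes (stable)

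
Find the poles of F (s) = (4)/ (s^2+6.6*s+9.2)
Set denominator = 0: s^2 + 6.6*s + 9.2 = (s + 2)(s + 4.6) = 0 → Poles: -2, -4.6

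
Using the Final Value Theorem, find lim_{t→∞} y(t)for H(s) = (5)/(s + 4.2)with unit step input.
FVT: lim_{t→∞} y(t) = lim_{s→0} s*Y(s) where Y(s) = H(s)/s.
= lim_{s→0} H(s) = H(0) = num(0)/den(0) = 5/4.2 = 1.19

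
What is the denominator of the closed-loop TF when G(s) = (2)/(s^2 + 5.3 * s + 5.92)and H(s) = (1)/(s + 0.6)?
Characteristic poly = G_den * H_den + G_num * H_num = (s^3 + 5.9*s^2 + 9.1*s + 3.552) + (2) = s^3 + 5.9*s^2 + 9.1*s + 5.552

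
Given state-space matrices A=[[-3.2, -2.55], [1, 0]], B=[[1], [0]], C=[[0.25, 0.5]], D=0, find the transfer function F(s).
F(s) = C(sI - A)⁻¹B + D.
Characteristic polynomial det(sI - A) = s^2 + 3.2*s + 2.55.
Numerator from C·adj(sI-A)·B + D·det(sI-A) = 0.25*s + 0.5.
F(s) = (0.25*s + 0.5)/(s^2 + 3.2*s + 2.55)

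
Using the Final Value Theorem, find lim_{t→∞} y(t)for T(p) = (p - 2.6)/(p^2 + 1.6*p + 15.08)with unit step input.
FVT: lim_{t→∞} y(t) = lim_{p→0} p*Y(p) where Y(p) = T(p)/p.
= lim_{p→0} T(p) = T(0) = num(0)/den(0) = -2.6/15.08 = -0.1724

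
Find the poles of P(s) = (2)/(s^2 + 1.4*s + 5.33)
Set denominator = 0: s^2 + 1.4*s + 5.33 = 0 → Poles: -0.7 + 2.2j, -0.7 - 2.2j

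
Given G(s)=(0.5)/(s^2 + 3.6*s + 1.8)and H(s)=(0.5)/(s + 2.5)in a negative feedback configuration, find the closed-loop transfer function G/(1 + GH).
Closed-loop T = G/(1+GH).
Numerator: G_num * H_den = 0.5*s + 1.25.
Denominator: G_den * H_den + G_num * H_num = (s^3 + 6.1*s^2 + 10.8*s + 4.5) + (0.25) = s^3 + 6.1*s^2 + 10.8*s + 4.75.
T(s) = (0.5*s + 1.25)/(s^3 + 6.1*s^2 + 10.8*s + 4.75)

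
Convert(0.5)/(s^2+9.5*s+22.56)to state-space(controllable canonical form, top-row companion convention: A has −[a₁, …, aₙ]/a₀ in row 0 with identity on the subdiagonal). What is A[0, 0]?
Reachable canonical form for den = s^2 + 9.5*s + 22.56: top row of A = -[a₁,a₂,...,aₙ]/a₀, ones on the subdiagonal, zeros elsewhere.
A = [[-9.5, -22.56], [1, 0]].
A[0,0] = -9.5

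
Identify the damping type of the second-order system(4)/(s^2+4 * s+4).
Standard form: ωn²/(s²+2ζωn·s+ωn²) gives ωn=2, ζ=1.
Critically damped (ζ = 1)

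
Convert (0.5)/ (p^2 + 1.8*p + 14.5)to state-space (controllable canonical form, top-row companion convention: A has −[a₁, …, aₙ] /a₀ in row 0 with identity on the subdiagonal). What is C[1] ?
Reachable canonical form: C = numerator coefficients (right-aligned, zero-padded to length n).
num = 0.5, C = [[0, 0.5]].
C[1] = 0.5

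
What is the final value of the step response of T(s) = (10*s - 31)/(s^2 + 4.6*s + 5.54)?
FVT: lim_{t→∞} y(t) = lim_{s→0} s*Y(s) where Y(s) = T(s)/s.
= lim_{s→0} T(s) = T(0) = num(0)/den(0) = -31/5.54 = -5.596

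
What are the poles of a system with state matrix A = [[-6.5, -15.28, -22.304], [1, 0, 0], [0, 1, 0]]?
Eigenvalues solve det(λI - A) = 0.
Characteristic polynomial: λ^3 + 6.5*λ^2 + 15.28*λ + 22.304 = 0.
Factor: (λ + 4.1)(λ^2 + 2.4*λ + 5.44) = 0.
Roots: -1.2 + 2j, -1.2 - 2j, -4.1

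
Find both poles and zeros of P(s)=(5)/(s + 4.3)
Set denominator = 0: s + 4.3 = 0 → Poles: -4.3
Numerator is a nonzero constant (5) → Zeros: none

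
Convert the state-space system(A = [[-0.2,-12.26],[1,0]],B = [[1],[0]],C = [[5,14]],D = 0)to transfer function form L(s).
L(s) = C(sI - A)⁻¹B + D.
Characteristic polynomial det(sI - A) = s^2 + 0.2*s + 12.26.
Numerator from C·adj(sI-A)·B + D·det(sI-A) = 5*s + 14.
L(s) = (5*s + 14)/(s^2 + 0.2*s + 12.26)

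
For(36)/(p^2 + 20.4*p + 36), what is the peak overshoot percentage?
Standard form: ωn²/(p²+2ζωn·p+ωn²) → ωn = 6, ζ = 1.7.
ζ ≥ 1, so the response is non-oscillatory: peak overshoot = 0%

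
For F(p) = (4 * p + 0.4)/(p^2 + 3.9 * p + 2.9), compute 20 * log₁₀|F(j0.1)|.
Substitute p = j*0.1: F(j0.1) = 0.154277 + 0.117589j.
|F(j0.1)| = sqrt(Re² + Im²) = 0.194.
20*log₁₀(0.194) = -14.24 dB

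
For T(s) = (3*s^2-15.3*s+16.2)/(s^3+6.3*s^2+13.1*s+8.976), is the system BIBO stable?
Denominator: s^3 + 6.3*s^2 + 13.1*s + 8.976 = (s + 1.7)(s + 2.2)(s + 2.4). Poles: -1.7, -2.2, -2.4. All Re(p)<0: Yes (stable)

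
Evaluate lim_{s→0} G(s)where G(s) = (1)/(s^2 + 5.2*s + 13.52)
DC gain = G(0) = num(0)/den(0) = 1/13.52 = 0.07396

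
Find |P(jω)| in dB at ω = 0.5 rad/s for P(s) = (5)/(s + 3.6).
Substitute s = j*0.5: P(j0.5) = 1.3626 - 0.189251j.
|P(j0.5)| = sqrt(Re² + Im²) = 1.376.
20*log₁₀(1.376) = 2.77 dB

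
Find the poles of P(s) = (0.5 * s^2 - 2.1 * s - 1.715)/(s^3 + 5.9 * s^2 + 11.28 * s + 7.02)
Set denominator = 0: s^3 + 5.9*s^2 + 11.28*s + 7.02 = (s + 1.5)(s + 2.6)(s + 1.8) = 0 → Poles: -1.5, -1.8, -2.6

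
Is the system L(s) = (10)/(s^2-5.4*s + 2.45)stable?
Denominator: s^2 - 5.4*s + 2.45 = (s - 0.5)(s - 4.9). Poles: 0.5, 4.9. All Re(p)<0: No (unstable)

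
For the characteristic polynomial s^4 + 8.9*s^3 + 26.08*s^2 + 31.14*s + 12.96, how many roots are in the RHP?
s^4 + 8.9*s^3 + 26.08*s^2 + 31.14*s + 12.96 = (s + 1.8)(s + 1)(s + 1.6)(s + 4.5). Poles: -1, -1.6, -1.8, -4.5. RHP poles (Re>0): 0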